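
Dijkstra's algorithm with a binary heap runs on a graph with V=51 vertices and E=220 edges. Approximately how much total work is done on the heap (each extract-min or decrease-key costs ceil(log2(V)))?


Dijkstra with a binary heap: each vertex is extracted once, each edge may relax once.
Each heap operation costs O(log V).
V + E = 51 + 220 = 271
ceil(log2(51)) = 6 (since 2^5 = 32 < 51 <= 64 = 2^6)
Total heap work = (V+E) * ceil(log2(V)) = 271 * 6 = 1626


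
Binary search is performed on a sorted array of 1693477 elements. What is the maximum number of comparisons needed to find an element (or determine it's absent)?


Binary search halves the search space each comparison:
  Step 1: search space = 1693477 -> 846738
  Step 2: search space = 846738 -> 423369
  Step 3: search space = 423369 -> 211684
  Step 4: search space = 211684 -> 105842
  Step 5: search space = 105842 -> 52921
  Step 6: search space = 52921 -> 26460
  Step 7: search space = 26460 -> 13230
  Step 8: search space = 13230 -> 6615
  Step 9: search space = 6615 -> 3307
  Step 10: search space = 3307 -> 1653
  Step 11: search space = 1653 -> 826
  Step 12: search space = 826 -> 413
  Step 13: search space = 413 -> 206
  Step 14: search space = 206 -> 103
  Step 15: search space = 103 -> 51
  Step 16: search space = 51 -> 25
  Step 17: search space = 25 -> 12
  Step 18: search space = 12 -> 6
  Step 19: search space = 6 -> 3
  Step 20: search space = 3 -> 1
  Step 21: search space = 1 (final check)
Maximum comparisons = floor(log2(1693477)) + 1 = 20 + 1 = 21


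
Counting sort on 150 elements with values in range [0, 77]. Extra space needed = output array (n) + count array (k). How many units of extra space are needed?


Output array size: 150 (to store sorted result)
Count array size: 78 (one slot per possible value, range 0 to 77)
Total extra space = 150 + 78 = 228


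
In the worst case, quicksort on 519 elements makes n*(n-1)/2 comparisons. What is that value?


Sum of comparisons per partition:
518 + 517 + ... + 1 + 0
= 519 * (519 - 1) / 2
= 519 * 518 / 2
= 134421


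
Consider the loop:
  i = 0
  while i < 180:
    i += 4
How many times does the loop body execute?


Starting at i = 0, each iteration adds 4.
Iterations until i >= 180:
  Iteration 1: i = 0 -> i = 4
  Iteration 2: i = 4 -> i = 8
  Iteration 3: i = 8 -> i = 12
  Iteration 4: i = 12 -> i = 16
  Iteration 5: i = 16 -> i = 20
  Iteration 6: i = 20 -> i = 24
  Iteration 7: i = 24 -> i = 28
  Iteration 8: i = 28 -> i = 32
  ... continuing ...
Total iterations = ceil(180/4) = 45


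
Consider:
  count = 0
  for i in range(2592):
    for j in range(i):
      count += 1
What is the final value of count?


For each i, the inner loop runs i times:
  i=0: inner runs 0 times
  i=1: inner runs 1 time
  i=2: inner runs 2 times
  i=3: inner runs 3 times
  i=4: inner runs 4 times
  i=5: inner runs 5 times
  i=6: inner runs 6 times
  i=7: inner runs 7 times
  ...
Total = 0 + 1 + 2 + ... + 2591 = 2592*(2592-1)/2 = 3357936


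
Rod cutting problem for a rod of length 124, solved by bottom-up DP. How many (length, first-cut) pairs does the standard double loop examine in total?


For each subproblem length i = 1..124, the inner loop considers i possible first cuts.
Total = 1 + 2 + ... + 124
= 124*(124+1)/2
= 124*125/2 = 7750


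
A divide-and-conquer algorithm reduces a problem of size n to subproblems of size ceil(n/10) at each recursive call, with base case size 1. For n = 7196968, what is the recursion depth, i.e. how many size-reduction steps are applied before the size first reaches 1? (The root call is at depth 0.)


Each step divides the size by 10 (rounding up); after k steps the size is ceil(n/10^k), which equals 1 exactly when 10^k >= n.
So the depth is the smallest k with 10^k >= 7196968, i.e. ceil(log_10(7196968)).
10^6 = 1000000 < 7196968 <= 10000000 = 10^7
Recursion depth = 7


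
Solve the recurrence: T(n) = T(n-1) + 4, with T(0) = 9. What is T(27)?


Unrolling the recurrence:
T(27) = T(26) + 4
       = T(25) + 4 + 4
       = T(24) + 4*3
       ...
       = T(0) + 4*27
       = 9 + 108 = 117


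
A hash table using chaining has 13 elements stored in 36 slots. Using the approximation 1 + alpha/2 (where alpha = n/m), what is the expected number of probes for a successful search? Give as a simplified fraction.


Load factor alpha = n/m = 13/36
Expected probes = 1 + alpha/2 = 1 + 13/(2*36)
= 1 + 13/72
= 72/72 + 13/72
= 85/72


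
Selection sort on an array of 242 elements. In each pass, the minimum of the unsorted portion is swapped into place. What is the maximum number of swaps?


Selection sort performs one swap per pass:
  Pass 1: find min in positions 0 to 241, swap with position 0
  Pass 2: find min in positions 1 to 241, swap with position 1
  Pass 3: find min in positions 2 to 241, swap with position 2
  Pass 4: find min in positions 3 to 241, swap with position 3
  Pass 5: find min in positions 4 to 241, swap with position 4
  ... (236 more passes)
Total passes (and swaps) = n - 1 = 242 - 1 = 241


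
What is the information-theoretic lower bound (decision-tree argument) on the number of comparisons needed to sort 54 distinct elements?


A binary decision tree of height h has at most 2^h leaves and needs at least n! of them, so h >= ceil(log2(n!)).
54! is far too large to multiply out, so use Stirling's series:
  ln(n!) ~ n ln n - n + (1/2) ln(2 pi n) + 1/(12n)  (error below 1/(360 n^3), negligible here)
  ln(54) = 3.9889840
  n ln n = 54 * 3.9889840 = 215.4051
  (1/2) ln(2 pi * 54) = (1/2) ln(339.2920) = 2.9134
  1/(12*54) = 0.0015
  ln(54!) ~ 215.4051 - 54 + 2.9134 + 0.0015 = 164.3200
Convert to base 2: log2(54!) = 164.3200 / ln 2 = 164.3200 / 0.69314718 = 237.0636
ceil(237.0636) = 238


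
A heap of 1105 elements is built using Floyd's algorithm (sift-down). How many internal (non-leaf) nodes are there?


Leaf nodes occupy roughly half the array.
Sift-down is called for each internal node, starting from the last one.
Internal nodes = floor(n/2) = floor(1105/2) = 552


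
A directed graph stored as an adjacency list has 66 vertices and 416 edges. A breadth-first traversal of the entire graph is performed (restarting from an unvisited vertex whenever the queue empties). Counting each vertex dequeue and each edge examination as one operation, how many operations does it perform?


A full BFS traversal dequeues each vertex once and examines each edge once.
Vertex visits: 66
Edge visits: 416
V + E = 66 + 416 = 482


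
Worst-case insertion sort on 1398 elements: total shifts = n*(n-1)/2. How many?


Sum of shifts = 1 + 2 + 3 + ... + 1397
= 1398 * 1397 / 2
= 1953006 / 2
= 976503


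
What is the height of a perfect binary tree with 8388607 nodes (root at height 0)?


A perfect binary tree with 8388607 nodes:
  8388607 = 2^23 - 1
  Levels: 0, 1, ..., 22
  Height = 22


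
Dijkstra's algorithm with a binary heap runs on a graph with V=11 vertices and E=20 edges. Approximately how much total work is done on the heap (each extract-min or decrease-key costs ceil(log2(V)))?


Dijkstra with a binary heap: each vertex is extracted once, each edge may relax once.
Each heap operation costs O(log V).
V + E = 11 + 20 = 31
ceil(log2(11)) = 4 (since 2^3 = 8 < 11 <= 16 = 2^4)
Total heap work = (V+E) * ceil(log2(V)) = 31 * 4 = 124


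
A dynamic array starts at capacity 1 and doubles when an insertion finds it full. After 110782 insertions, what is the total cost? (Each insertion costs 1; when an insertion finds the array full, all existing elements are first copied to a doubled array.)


Insertion cost: 110782 (one per element)
Resizes occur just before inserting elements 2, 3, 5, 9, ...
Elements copied at each resize: 1 + 2 + 4 + 8 + 16 + 32 + 64 + 128 + 256 + 512 + 1024 + 2048 + 4096 + 8192 + 16384 + 32768 + 65536
Sum of copies = 131071 (geometric series: 2^k - 1)
Total = 110782 + 131071 = 241853


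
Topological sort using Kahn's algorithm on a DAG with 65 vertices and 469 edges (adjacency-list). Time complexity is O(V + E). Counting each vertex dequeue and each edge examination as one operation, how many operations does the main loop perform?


Kahn's algorithm:
  1. Compute in-degrees: O(V + E)
  2. Process queue: each vertex dequeued once (O(V))
     each edge examined once (O(E))
Total = V + E = 65 + 469 = 534


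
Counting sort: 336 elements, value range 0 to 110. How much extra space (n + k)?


n = 336 (output array)
k = 111 (count array for 111 distinct values)
Extra space = 336 + 111 = 447


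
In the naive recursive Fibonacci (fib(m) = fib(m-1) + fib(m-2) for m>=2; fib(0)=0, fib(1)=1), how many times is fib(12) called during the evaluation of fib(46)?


Let N(m) = number of times fib(m) is called while evaluating fib(46).
N(46) = 1 (the initial call).
N(45) = 1 (only fib(46) calls it).
For 1 <= m <= 44: fib(m) is called by fib(m+1) and fib(m+2), so
  N(m) = N(m+1) + N(m+2).
fib(0) is called only by fib(2), so N(0) = N(2).
Walk down from m=46:
  N(46)=1, N(45)=1, N(44)=2, N(43)=3, N(42)=5, N(41)=8, N(40)=13, N(39)=21, N(38)=34, N(37)=55, N(36)=89, N(35)=144, N(34)=233, N(33)=377, N(32)=610, N(31)=987, N(30)=1597, N(29)=2584, N(28)=4181, N(27)=6765, N(26)=10946, N(25)=17711, N(24)=28657, N(23)=46368, N(22)=75025, N(21)=121393, N(20)=196418, N(19)=317811, N(18)=514229, N(17)=832040, N(16)=1346269, N(15)=2178309, N(14)=3524578, N(13)=5702887, N(12)=9227465
N(12) = 9227465


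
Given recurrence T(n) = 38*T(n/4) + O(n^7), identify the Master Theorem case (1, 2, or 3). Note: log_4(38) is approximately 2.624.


Master Theorem parameters: a=38, b=4, c=7
log_b(a) = 2.624
Compare b^c with a: 4^7 = 16384 > 38, so c > log_b(a).
Comparing c=7 vs log_b(a)=2.624:
7 > 2.624 => Case 3
Result: T(n) = O(n^7)
Master Theorem case = 3


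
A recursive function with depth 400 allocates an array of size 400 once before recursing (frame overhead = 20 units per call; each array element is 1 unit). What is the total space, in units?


Array allocation: 400 units (allocated once)
Stack frames: 400 deep * 20 per frame = 8000 units
Total = 400 + 8000 = 8400


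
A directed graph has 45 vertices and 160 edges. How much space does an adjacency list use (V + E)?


Adjacency list: one list head per vertex + one entry per edge
Vertex heads: 45
Edge entries: 160
Total = 45 + 160 = 205


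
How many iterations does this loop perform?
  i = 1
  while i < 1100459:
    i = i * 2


The loop variable doubles each iteration:
i = 1 -> 2 -> 4 -> 8 -> 16 -> 32 -> 64 -> 128 -> 256 -> 512 -> 1024 -> 2048 -> 4096 -> 8192 -> 16384 -> 32768 -> 65536 -> 131072 -> 262144 -> 524288 -> 1048576 -> 2097152 (stop, 2097152 >= 1100459)
Number of doublings = ceil(log2(1100459)) = 21


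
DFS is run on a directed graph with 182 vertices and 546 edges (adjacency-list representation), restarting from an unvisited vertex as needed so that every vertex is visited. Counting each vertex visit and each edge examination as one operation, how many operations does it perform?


A full DFS traversal processes each vertex exactly once (push/pop on stack).
Each directed edge is examined once.
V = 182, E = 546
V + E = 728


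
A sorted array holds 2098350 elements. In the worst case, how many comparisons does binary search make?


Halving sequence: 2098350 -> 1049175 -> 524587 -> 262293 -> 131146 -> 65573 -> 32786 -> 16393 -> 8196 -> 4098 -> 2049 -> 1024 -> 512 -> 256 -> 128 -> 64 -> 32 -> 16 -> 8 -> 4 -> 2 -> 1
Number of halvings = 21
Max comparisons = 21 + 1 = 22


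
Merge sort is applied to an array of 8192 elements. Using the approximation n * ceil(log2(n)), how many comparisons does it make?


Merge sort divides the array into halves recursively.
Number of levels = ceil(log2(8192)) = 13
At each level, approximately n = 8192 comparisons are needed for merging.
Total comparisons ~ n * ceil(log2(n)) = 8192 * 13 = 106496


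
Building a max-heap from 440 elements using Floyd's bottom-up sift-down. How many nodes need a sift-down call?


In a heap of 440 elements (0-indexed array):
  Last element index: 439
  Parent of last element: floor((439 - 1) / 2) = 219
  Internal nodes: indices 0 to 219
  Count = floor(440/2) = 220


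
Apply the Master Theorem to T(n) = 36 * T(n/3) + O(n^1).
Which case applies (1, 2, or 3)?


The Master Theorem: T(n) = a*T(n/b) + O(n^c)
  a = 36, b = 3, c = 1
log_b(a) = log_3(36) ~ 3.262
Compare b^c with a: 3^1 = 3 < 36, so c < log_b(a).
Since c < log_b(a), Case 1 applies.
T(n) = O(n^(log_3 36)) ~ O(n^3.262)
Master Theorem case = 1


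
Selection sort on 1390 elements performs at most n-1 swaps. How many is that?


Each of the 1389 passes places one element in its final position.
Pass 1: swap minimum into position 0
Pass 2: swap minimum of remaining into position 1
...
Pass 1389: last two elements, one swap
Maximum swaps = 1390 - 1 = 1389


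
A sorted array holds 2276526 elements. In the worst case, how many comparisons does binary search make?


Halving sequence: 2276526 -> 1138263 -> 569131 -> 284565 -> 142282 -> 71141 -> 35570 -> 17785 -> 8892 -> 4446 -> 2223 -> 1111 -> 555 -> 277 -> 138 -> 69 -> 34 -> 17 -> 8 -> 4 -> 2 -> 1
Number of halvings = 21
Max comparisons = 21 + 1 = 22


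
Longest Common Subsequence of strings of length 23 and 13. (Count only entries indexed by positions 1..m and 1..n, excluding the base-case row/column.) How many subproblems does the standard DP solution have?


DP table indexed by positions in both strings.
First string: 23 positions
Second string: 13 positions
Total = 23 * 13 = 299


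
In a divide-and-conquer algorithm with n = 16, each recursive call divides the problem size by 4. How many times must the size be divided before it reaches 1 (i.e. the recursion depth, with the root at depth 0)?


Number of divisions = log_4(16)
Sizes: 16 -> 4 -> 1 (2 divisions)
Recursion depth = 2


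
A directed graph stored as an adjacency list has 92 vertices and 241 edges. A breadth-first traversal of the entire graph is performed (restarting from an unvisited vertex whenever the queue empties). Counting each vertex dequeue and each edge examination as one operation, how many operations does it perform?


A full BFS traversal dequeues each vertex once and examines each edge once.
Vertex visits: 92
Edge visits: 241
V + E = 92 + 241 = 333


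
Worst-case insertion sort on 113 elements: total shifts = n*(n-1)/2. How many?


Sum of shifts = 1 + 2 + 3 + ... + 112
= 113 * 112 / 2
= 12656 / 2
= 6328


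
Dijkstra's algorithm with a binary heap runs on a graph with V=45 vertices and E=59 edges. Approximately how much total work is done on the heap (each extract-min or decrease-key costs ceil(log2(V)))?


Dijkstra with a binary heap: each vertex is extracted once, each edge may relax once.
Each heap operation costs O(log V).
V + E = 45 + 59 = 104
ceil(log2(45)) = 6 (since 2^5 = 32 < 45 <= 64 = 2^6)
Total heap work = (V+E) * ceil(log2(V)) = 104 * 6 = 624


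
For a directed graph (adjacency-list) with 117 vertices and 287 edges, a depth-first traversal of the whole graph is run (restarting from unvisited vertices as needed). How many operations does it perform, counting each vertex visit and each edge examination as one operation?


A full DFS traversal visits each vertex once and examines each edge once.
V = 117
E = 287
Sum = 117 + 287 = 404


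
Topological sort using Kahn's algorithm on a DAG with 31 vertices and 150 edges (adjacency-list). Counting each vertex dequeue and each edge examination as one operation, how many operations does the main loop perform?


Kahn's algorithm:
  1. Compute in-degrees: O(V + E)
  2. Process queue: each vertex dequeued once (O(V))
     each edge examined once (O(E))
Total = V + E = 31 + 150 = 181


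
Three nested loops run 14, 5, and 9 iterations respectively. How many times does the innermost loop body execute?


Loop 1 (outermost): 14 iterations
Loop 2 (middle): 5 iterations per outer
Loop 3 (innermost): 9 iterations per middle
Total = 14 * 5 * 9 = 630


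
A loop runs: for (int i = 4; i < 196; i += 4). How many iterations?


Loop starts at i = 4, increments by 4, stops when i >= 196.
Number of iterations = ceil((196 - 4) / 4)
= ceil(192 / 4)
= 48


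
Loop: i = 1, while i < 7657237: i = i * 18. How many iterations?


i multiplies by 18 each step:
i = 1 -> 18 -> 324 -> 5832 -> 104976 -> 1889568 -> 34012224 (stop)
Iterations = ceil(log_18(7657237)) = 6


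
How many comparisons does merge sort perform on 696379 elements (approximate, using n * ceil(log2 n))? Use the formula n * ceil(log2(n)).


Recursion depth: ceil(log2(696379)) = 20
Each recursion level merges n = 696379 elements
Total = 696379 * 20 = 13927580


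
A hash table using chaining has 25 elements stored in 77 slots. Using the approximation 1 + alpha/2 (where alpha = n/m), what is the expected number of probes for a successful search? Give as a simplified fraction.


Load factor alpha = n/m = 25/77
Expected probes = 1 + alpha/2 = 1 + 25/(2*77)
= 1 + 25/154
= 154/154 + 25/154
= 179/154


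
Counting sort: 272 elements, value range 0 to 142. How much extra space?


n = 272 (output array)
k = 143 (count array for 143 distinct values)
Extra space = 272 + 143 = 415


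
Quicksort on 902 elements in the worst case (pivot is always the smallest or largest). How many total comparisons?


In the worst case, each partition step picks the worst pivot:
  Partition 1: 901 comparisons (n-1 elements to compare)
  Partition 2: 900 comparisons
  Partition 3: 899 comparisons
  Partition 4: 898 comparisons
  Partition 5: 897 comparisons
  ...
  Last partition: 0 comparisons
Total = (n-1) + (n-2) + ... + 1 + 0 = n*(n-1)/2
= 902*901/2 = 406351


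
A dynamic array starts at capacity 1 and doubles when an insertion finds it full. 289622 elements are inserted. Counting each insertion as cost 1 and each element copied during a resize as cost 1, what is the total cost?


n = 289622
Insertion costs: 289622
Resizes copy 1, 2, 4, ... up to the largest power of 2 that is <= n-1 = 289621, i.e. 262144.
Copy costs = 1 + 2 + 4 + 8 + 16 + 32 + 64 + 128 + 256 + 512 + 1024 + 2048 + 4096 + 8192 + 16384 + 32768 + 65536 + 131072 + 262144 = 524287
Total = 289622 + 524287 = 813909


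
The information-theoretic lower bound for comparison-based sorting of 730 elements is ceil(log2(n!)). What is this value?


A binary decision tree of height h has at most 2^h leaves and needs at least n! of them, so h >= ceil(log2(n!)).
730! is far too large to multiply out, so use Stirling's series:
  ln(n!) ~ n ln n - n + (1/2) ln(2 pi n) + 1/(12n)  (error below 1/(360 n^3), negligible here)
  ln(730) = 6.5930445
  n ln n = 730 * 6.5930445 = 4812.9225
  (1/2) ln(2 pi * 730) = (1/2) ln(4586.7253) = 4.2155
  1/(12*730) = 0.0001
  ln(730!) ~ 4812.9225 - 730 + 4.2155 + 0.0001 = 4087.1381
Convert to base 2: log2(730!) = 4087.1381 / ln 2 = 4087.1381 / 0.69314718 = 5896.4939
ceil(5896.4939) = 5897


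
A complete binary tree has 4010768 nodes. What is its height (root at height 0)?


In a complete binary tree, level k holds nodes 2^k .. 2^(k+1)-1 (1-indexed).
Height = floor(log2(n)) = floor(log2(4010768)) = 21
Check: 2^21 = 2097152 <= 4010768 < 4194304 = 2^22


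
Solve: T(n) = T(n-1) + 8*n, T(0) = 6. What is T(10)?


Expanding the recurrence:
T(10) = T(9) + 8*10
       = T(8) + 8*9 + 8*10
       ...
       = T(0) + 8*(1 + 2 + ... + 10)
       = 6 + 8 * 10*11/2
       = 6 + 8 * 55
       = 6 + 440 = 446


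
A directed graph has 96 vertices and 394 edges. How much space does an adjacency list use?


Adjacency list: one list head per vertex + one entry per edge
Vertex heads: 96
Edge entries: 394
Total = 96 + 394 = 490


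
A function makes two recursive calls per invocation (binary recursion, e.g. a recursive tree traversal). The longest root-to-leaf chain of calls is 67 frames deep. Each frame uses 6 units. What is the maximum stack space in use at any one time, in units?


Binary recursion: the two calls run one after the other, so only one root-to-leaf chain of frames is on the stack at a time.
Maximum depth (longest chain) = 67 frames
Each frame = 6 units
Max stack space = 67 * 6 = 402


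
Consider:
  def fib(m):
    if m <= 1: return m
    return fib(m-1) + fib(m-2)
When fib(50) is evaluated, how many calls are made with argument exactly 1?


Let N(m) = number of times fib(m) is called while evaluating fib(50).
N(50) = 1 (the initial call).
N(49) = 1 (only fib(50) calls it).
For 1 <= m <= 48: fib(m) is called by fib(m+1) and fib(m+2), so
  N(m) = N(m+1) + N(m+2).
fib(0) is called only by fib(2), so N(0) = N(2).
Walk down from m=50:
  N(50)=1, N(49)=1, N(48)=2, N(47)=3, N(46)=5, N(45)=8, N(44)=13, N(43)=21, N(42)=34, N(41)=55, N(40)=89, N(39)=144, N(38)=233, N(37)=377, N(36)=610, N(35)=987, N(34)=1597, N(33)=2584, N(32)=4181, N(31)=6765, N(30)=10946, N(29)=17711, N(28)=28657, N(27)=46368, N(26)=75025, N(25)=121393, N(24)=196418, N(23)=317811, N(22)=514229, N(21)=832040, N(20)=1346269, N(19)=2178309, N(18)=3524578, N(17)=5702887, N(16)=9227465, N(15)=14930352, N(14)=24157817, N(13)=39088169, N(12)=63245986, N(11)=102334155, N(10)=165580141, N(9)=267914296, N(8)=433494437, N(7)=701408733, N(6)=1134903170, N(5)=1836311903, N(4)=2971215073, N(3)=4807526976, N(2)=7778742049, N(1)=12586269025
N(1) = 12586269025


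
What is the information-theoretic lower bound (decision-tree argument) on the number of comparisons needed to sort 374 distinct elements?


A binary decision tree of height h has at most 2^h leaves and needs at least n! of them, so h >= ceil(log2(n!)).
374! is far too large to multiply out, so use Stirling's series:
  ln(n!) ~ n ln n - n + (1/2) ln(2 pi n) + 1/(12n)  (error below 1/(360 n^3), negligible here)
  ln(374) = 5.9242558
  n ln n = 374 * 5.9242558 = 2215.6717
  (1/2) ln(2 pi * 374) = (1/2) ln(2349.9113) = 3.8811
  1/(12*374) = 0.0002
  ln(374!) ~ 2215.6717 - 374 + 3.8811 + 0.0002 = 1845.5530
Convert to base 2: log2(374!) = 1845.5530 / ln 2 = 1845.5530 / 0.69314718 = 2662.5702
ceil(2662.5702) = 2663


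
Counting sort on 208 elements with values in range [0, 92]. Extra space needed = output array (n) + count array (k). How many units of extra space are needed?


Output array size: 208 (to store sorted result)
Count array size: 93 (one slot per possible value, range 0 to 92)
Total extra space = 208 + 93 = 301


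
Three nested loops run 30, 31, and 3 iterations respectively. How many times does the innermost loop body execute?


Loop 1 (outermost): 30 iterations
Loop 2 (middle): 31 iterations per outer
Loop 3 (innermost): 3 iterations per middle
Total = 30 * 31 * 3 = 2790


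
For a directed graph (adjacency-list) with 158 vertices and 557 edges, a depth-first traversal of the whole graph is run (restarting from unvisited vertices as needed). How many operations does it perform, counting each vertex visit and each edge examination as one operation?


A full DFS traversal visits each vertex once and examines each edge once.
V = 158
E = 557
Sum = 158 + 557 = 715


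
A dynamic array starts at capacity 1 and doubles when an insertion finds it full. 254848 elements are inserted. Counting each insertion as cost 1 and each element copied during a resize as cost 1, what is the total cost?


n = 254848
Insertion costs: 254848
Resizes copy 1, 2, 4, ... up to the largest power of 2 that is <= n-1 = 254847, i.e. 131072.
Copy costs = 1 + 2 + 4 + 8 + 16 + 32 + 64 + 128 + 256 + 512 + 1024 + 2048 + 4096 + 8192 + 16384 + 32768 + 65536 + 131072 = 262143
Total = 254848 + 262143 = 516991


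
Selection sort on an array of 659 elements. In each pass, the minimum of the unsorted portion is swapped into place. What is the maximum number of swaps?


Selection sort performs one swap per pass:
  Pass 1: find min in positions 0 to 658, swap with position 0
  Pass 2: find min in positions 1 to 658, swap with position 1
  Pass 3: find min in positions 2 to 658, swap with position 2
  Pass 4: find min in positions 3 to 658, swap with position 3
  Pass 5: find min in positions 4 to 658, swap with position 4
  ... (653 more passes)
Total passes (and swaps) = n - 1 = 659 - 1 = 658


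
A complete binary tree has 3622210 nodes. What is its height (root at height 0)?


In a complete binary tree, level k holds nodes 2^k .. 2^(k+1)-1 (1-indexed).
Height = floor(log2(n)) = floor(log2(3622210)) = 21
Check: 2^21 = 2097152 <= 3622210 < 4194304 = 2^22


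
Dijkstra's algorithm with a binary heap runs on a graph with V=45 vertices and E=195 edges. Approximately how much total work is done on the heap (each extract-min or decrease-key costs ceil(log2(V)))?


Dijkstra with a binary heap: each vertex is extracted once, each edge may relax once.
Each heap operation costs O(log V).
V + E = 45 + 195 = 240
ceil(log2(45)) = 6 (since 2^5 = 32 < 45 <= 64 = 2^6)
Total heap work = (V+E) * ceil(log2(V)) = 240 * 6 = 1440


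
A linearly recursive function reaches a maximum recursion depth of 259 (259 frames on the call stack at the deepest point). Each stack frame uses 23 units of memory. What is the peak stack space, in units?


Maximum recursion depth = 259 frames
Memory per frame = 23 units
Total stack space = depth * frame_size
= 259 * 23 = 5957


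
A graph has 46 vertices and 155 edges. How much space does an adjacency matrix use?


Adjacency matrix: V x V grid of entries
Space = V^2 = 46^2 = 46 * 46 = 2116


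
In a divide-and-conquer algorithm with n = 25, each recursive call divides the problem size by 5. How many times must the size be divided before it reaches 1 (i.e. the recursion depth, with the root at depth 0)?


Number of divisions = log_5(25)
Sizes: 25 -> 5 -> 1 (2 divisions)
Recursion depth = 2


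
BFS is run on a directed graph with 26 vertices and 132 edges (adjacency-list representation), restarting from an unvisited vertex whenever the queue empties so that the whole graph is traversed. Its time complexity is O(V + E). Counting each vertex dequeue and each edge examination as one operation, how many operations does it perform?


A full BFS traversal dequeues each vertex exactly once and examines each directed edge exactly once.
V = 26 (vertex processing cost)
E = 132 (edge examination cost)
Total operations proportional to V + E = 26 + 132 = 158


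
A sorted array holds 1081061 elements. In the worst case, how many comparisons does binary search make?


Halving sequence: 1081061 -> 540530 -> 270265 -> 135132 -> 67566 -> 33783 -> 16891 -> 8445 -> 4222 -> 2111 -> 1055 -> 527 -> 263 -> 131 -> 65 -> 32 -> 16 -> 8 -> 4 -> 2 -> 1
Number of halvings = 20
Max comparisons = 20 + 1 = 21


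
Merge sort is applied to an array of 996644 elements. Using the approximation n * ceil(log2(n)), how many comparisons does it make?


Merge sort divides the array into halves recursively.
Number of levels = ceil(log2(996644)) = 20
At each level, approximately n = 996644 comparisons are needed for merging.
Total comparisons ~ n * ceil(log2(n)) = 996644 * 20 = 19932880


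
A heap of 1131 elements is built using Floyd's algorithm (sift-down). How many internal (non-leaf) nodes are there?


Leaf nodes occupy roughly half the array.
Sift-down is called for each internal node, starting from the last one.
Internal nodes = floor(n/2) = floor(1131/2) = 565


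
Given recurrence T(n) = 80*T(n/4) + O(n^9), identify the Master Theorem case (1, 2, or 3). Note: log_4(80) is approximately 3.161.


Master Theorem parameters: a=80, b=4, c=9
log_b(a) = 3.161
Compare b^c with a: 4^9 = 262144 > 80, so c > log_b(a).
Comparing c=9 vs log_b(a)=3.161:
9 > 3.161 => Case 3
Result: T(n) = O(n^9)
Master Theorem case = 3


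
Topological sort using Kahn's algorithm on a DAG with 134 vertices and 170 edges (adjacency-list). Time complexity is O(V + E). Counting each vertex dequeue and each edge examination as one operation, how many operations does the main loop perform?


Kahn's algorithm:
  1. Compute in-degrees: O(V + E)
  2. Process queue: each vertex dequeued once (O(V))
     each edge examined once (O(E))
Total = V + E = 134 + 170 = 304


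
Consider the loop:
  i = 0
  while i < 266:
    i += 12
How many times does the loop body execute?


Starting at i = 0, each iteration adds 12.
Iterations until i >= 266:
  Iteration 1: i = 0 -> i = 12
  Iteration 2: i = 12 -> i = 24
  Iteration 3: i = 24 -> i = 36
  Iteration 4: i = 36 -> i = 48
  Iteration 5: i = 48 -> i = 60
  Iteration 6: i = 60 -> i = 72
  Iteration 7: i = 72 -> i = 84
  Iteration 8: i = 84 -> i = 96
  ... continuing ...
Total iterations = ceil(266/12) = 23


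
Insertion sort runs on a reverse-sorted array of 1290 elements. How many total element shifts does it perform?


Sum of shifts = 1 + 2 + 3 + ... + 1289
= 1290 * 1289 / 2
= 1662810 / 2
= 831405


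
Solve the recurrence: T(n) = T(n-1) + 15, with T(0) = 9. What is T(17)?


Unrolling the recurrence:
T(17) = T(16) + 15
       = T(15) + 15 + 15
       = T(14) + 15*3
       ...
       = T(0) + 15*17
       = 9 + 255 = 264


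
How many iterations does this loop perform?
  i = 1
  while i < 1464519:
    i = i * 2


The loop variable doubles each iteration:
i = 1 -> 2 -> 4 -> 8 -> 16 -> 32 -> 64 -> 128 -> 256 -> 512 -> 1024 -> 2048 -> 4096 -> 8192 -> 16384 -> 32768 -> 65536 -> 131072 -> 262144 -> 524288 -> 1048576 -> 2097152 (stop, 2097152 >= 1464519)
Number of doublings = ceil(log2(1464519)) = 21


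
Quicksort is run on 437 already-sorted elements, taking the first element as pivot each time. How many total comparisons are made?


Sum of comparisons per partition:
436 + 435 + ... + 1 + 0
= 437 * (437 - 1) / 2
= 437 * 436 / 2
= 95266


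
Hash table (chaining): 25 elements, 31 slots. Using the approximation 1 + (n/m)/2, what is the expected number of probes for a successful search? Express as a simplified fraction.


Computing expected probes:
alpha = 25/31
= 1 + alpha/2
= 1 + 25/(2*31)
= (2*31 + 25) / (2*31)
= 87/62


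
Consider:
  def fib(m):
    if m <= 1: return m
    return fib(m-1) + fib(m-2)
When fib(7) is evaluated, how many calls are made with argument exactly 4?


Let N(m) = number of times fib(m) is called while evaluating fib(7).
N(7) = 1 (the initial call).
N(6) = 1 (only fib(7) calls it).
For 1 <= m <= 5: fib(m) is called by fib(m+1) and fib(m+2), so
  N(m) = N(m+1) + N(m+2).
fib(0) is called only by fib(2), so N(0) = N(2).
Walk down from m=7:
  N(7)=1, N(6)=1, N(5)=2, N(4)=3
N(4) = 3


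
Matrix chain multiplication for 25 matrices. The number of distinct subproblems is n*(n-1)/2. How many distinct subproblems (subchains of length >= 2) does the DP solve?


Subproblems are indexed by (i, j) where i < j.
Number of such pairs = n*(n-1)/2
= 25 * 24 / 2
= 300


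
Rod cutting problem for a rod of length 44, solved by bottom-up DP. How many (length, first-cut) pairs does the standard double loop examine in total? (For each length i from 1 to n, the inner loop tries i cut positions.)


For each subproblem length i = 1..44, the inner loop considers i possible first cuts.
Total = 1 + 2 + ... + 44
= 44*(44+1)/2
= 44*45/2 = 990


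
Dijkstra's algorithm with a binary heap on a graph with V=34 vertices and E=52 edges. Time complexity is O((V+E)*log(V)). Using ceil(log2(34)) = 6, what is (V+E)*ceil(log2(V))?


Dijkstra with a binary heap: each vertex is extracted once, each edge may relax once.
Each heap operation costs O(log V).
V + E = 34 + 52 = 86
ceil(log2(34)) = 6 (since 2^5 = 32 < 34 <= 64 = 2^6)
Total heap work = (V+E) * ceil(log2(V)) = 86 * 6 = 516


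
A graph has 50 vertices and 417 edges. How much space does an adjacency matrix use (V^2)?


Adjacency matrix: V x V grid of entries
Space = V^2 = 50^2 = 50 * 50 = 2500


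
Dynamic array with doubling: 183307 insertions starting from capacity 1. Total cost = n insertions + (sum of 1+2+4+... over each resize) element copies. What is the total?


n = 183307
Insertion costs: 183307
Resizes copy 1, 2, 4, ... up to the largest power of 2 that is <= n-1 = 183306, i.e. 131072.
Copy costs = 1 + 2 + 4 + 8 + 16 + 32 + 64 + 128 + 256 + 512 + 1024 + 2048 + 4096 + 8192 + 16384 + 32768 + 65536 + 131072 = 262143
Total = 183307 + 262143 = 445450


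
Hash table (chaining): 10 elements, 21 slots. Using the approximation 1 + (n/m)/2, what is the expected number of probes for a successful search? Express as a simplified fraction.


Computing expected probes:
alpha = 10/21
= 1 + alpha/2
= 1 + 10/(2*21)
= (2*21 + 10) / (2*21)
= 52/42 = 26/21


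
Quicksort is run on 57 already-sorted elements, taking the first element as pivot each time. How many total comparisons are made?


Sum of comparisons per partition:
56 + 55 + ... + 1 + 0
= 57 * (57 - 1) / 2
= 57 * 56 / 2
= 1596


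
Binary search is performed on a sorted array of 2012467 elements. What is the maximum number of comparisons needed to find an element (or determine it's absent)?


Binary search halves the search space each comparison:
  Step 1: search space = 2012467 -> 1006233
  Step 2: search space = 1006233 -> 503116
  Step 3: search space = 503116 -> 251558
  Step 4: search space = 251558 -> 125779
  Step 5: search space = 125779 -> 62889
  Step 6: search space = 62889 -> 31444
  Step 7: search space = 31444 -> 15722
  Step 8: search space = 15722 -> 7861
  Step 9: search space = 7861 -> 3930
  Step 10: search space = 3930 -> 1965
  Step 11: search space = 1965 -> 982
  Step 12: search space = 982 -> 491
  Step 13: search space = 491 -> 245
  Step 14: search space = 245 -> 122
  Step 15: search space = 122 -> 61
  Step 16: search space = 61 -> 30
  Step 17: search space = 30 -> 15
  Step 18: search space = 15 -> 7
  Step 19: search space = 7 -> 3
  Step 20: search space = 3 -> 1
  Step 21: search space = 1 (final check)
Maximum comparisons = floor(log2(2012467)) + 1 = 20 + 1 = 21


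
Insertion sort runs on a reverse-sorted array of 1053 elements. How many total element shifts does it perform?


Sum of shifts = 1 + 2 + 3 + ... + 1052
= 1053 * 1052 / 2
= 1107756 / 2
= 553878


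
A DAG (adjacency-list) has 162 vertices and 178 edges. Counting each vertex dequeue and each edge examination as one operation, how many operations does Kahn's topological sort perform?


V = 162 (vertex processing)
E = 178 (edge processing)
V + E = 162 + 178 = 340


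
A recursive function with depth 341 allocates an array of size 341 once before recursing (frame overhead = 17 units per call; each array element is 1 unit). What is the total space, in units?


Array allocation: 341 units (allocated once)
Stack frames: 341 deep * 17 per frame = 5797 units
Total = 341 + 5797 = 6138


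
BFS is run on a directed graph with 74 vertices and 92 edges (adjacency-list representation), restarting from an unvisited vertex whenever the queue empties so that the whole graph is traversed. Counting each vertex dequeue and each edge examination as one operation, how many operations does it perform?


A full BFS traversal dequeues each vertex exactly once and examines each directed edge exactly once.
V = 74 (vertex processing cost)
E = 92 (edge examination cost)
Total operations proportional to V + E = 74 + 92 = 166


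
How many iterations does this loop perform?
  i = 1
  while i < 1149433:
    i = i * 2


The loop variable doubles each iteration:
i = 1 -> 2 -> 4 -> 8 -> 16 -> 32 -> 64 -> 128 -> 256 -> 512 -> 1024 -> 2048 -> 4096 -> 8192 -> 16384 -> 32768 -> 65536 -> 131072 -> 262144 -> 524288 -> 1048576 -> 2097152 (stop, 2097152 >= 1149433)
Number of doublings = ceil(log2(1149433)) = 21


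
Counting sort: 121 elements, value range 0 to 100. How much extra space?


n = 121 (output array)
k = 101 (count array for 101 distinct values)
Extra space = 121 + 101 = 222


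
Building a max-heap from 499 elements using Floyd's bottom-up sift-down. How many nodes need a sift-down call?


In a heap of 499 elements (0-indexed array):
  Last element index: 498
  Parent of last element: floor((498 - 1) / 2) = 248
  Internal nodes: indices 0 to 248
  Count = floor(499/2) = 249


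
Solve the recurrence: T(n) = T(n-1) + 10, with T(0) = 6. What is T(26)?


Unrolling the recurrence:
T(26) = T(25) + 10
       = T(24) + 10 + 10
       = T(23) + 10*3
       ...
       = T(0) + 10*26
       = 6 + 260 = 266


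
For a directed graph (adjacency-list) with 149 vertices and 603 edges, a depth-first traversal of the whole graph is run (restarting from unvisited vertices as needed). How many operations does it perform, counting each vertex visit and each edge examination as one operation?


A full DFS traversal visits each vertex once and examines each edge once.
V = 149
E = 603
Sum = 149 + 603 = 752


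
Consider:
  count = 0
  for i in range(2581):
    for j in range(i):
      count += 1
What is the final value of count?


For each i, the inner loop runs i times:
  i=0: inner runs 0 times
  i=1: inner runs 1 time
  i=2: inner runs 2 times
  i=3: inner runs 3 times
  i=4: inner runs 4 times
  i=5: inner runs 5 times
  i=6: inner runs 6 times
  i=7: inner runs 7 times
  ...
Total = 0 + 1 + 2 + ... + 2580 = 2581*(2581-1)/2 = 3329490


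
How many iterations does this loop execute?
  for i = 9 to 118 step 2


The loop variable i takes values starting at 9 and increments by 2 each iteration.
Sequence: i = 9, 11, 13, 15, 17, 19, 21, 23, 25, ...
The upper bound 118 is inclusive, so the count is floor((last - first) / step) + 1:
floor((118 - 9) / 2) + 1 = floor(109/2) + 1 = 54 + 1 = 55


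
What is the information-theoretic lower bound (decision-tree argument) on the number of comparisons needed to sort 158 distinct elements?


A binary decision tree of height h has at most 2^h leaves and needs at least n! of them, so h >= ceil(log2(n!)).
158! is far too large to multiply out, so use Stirling's series:
  ln(n!) ~ n ln n - n + (1/2) ln(2 pi n) + 1/(12n)  (error below 1/(360 n^3), negligible here)
  ln(158) = 5.0625950
  n ln n = 158 * 5.0625950 = 799.8900
  (1/2) ln(2 pi * 158) = (1/2) ln(992.7433) = 3.4502
  1/(12*158) = 0.0005
  ln(158!) ~ 799.8900 - 158 + 3.4502 + 0.0005 = 645.3407
Convert to base 2: log2(158!) = 645.3407 / ln 2 = 645.3407 / 0.69314718 = 931.0298
ceil(931.0298) = 932


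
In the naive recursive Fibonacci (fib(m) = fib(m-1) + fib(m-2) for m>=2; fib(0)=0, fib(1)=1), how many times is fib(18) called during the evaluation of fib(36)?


Let N(m) = number of times fib(m) is called while evaluating fib(36).
N(36) = 1 (the initial call).
N(35) = 1 (only fib(36) calls it).
For 1 <= m <= 34: fib(m) is called by fib(m+1) and fib(m+2), so
  N(m) = N(m+1) + N(m+2).
fib(0) is called only by fib(2), so N(0) = N(2).
Walk down from m=36:
  N(36)=1, N(35)=1, N(34)=2, N(33)=3, N(32)=5, N(31)=8, N(30)=13, N(29)=21, N(28)=34, N(27)=55, N(26)=89, N(25)=144, N(24)=233, N(23)=377, N(22)=610, N(21)=987, N(20)=1597, N(19)=2584, N(18)=4181
N(18) = 4181


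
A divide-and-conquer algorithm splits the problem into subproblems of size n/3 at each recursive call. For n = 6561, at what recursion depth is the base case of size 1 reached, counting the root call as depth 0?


At each depth, the problem size is divided by 3:
  Depth 0: problem size = 6561
  Depth 1: problem size = 2187
  Depth 2: problem size = 729
  Depth 3: problem size = 243
  Depth 4: problem size = 81
  Depth 5: problem size = 27
  Depth 6: problem size = 9
  Depth 7: problem size = 3
  Depth 8: problem size = 1 (base case)
The base case is reached at depth log_3(6561) = 8 (the tree has 9 levels counting depth 0, but the depth asked for is 8).
Recursion depth = 8


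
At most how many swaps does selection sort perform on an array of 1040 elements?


Each of the 1039 passes places one element in its final position.
Pass 1: swap minimum into position 0
Pass 2: swap minimum of remaining into position 1
...
Pass 1039: last two elements, one swap
Maximum swaps = 1040 - 1 = 1039


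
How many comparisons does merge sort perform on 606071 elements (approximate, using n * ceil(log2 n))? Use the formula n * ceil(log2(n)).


Recursion depth: ceil(log2(606071)) = 20
Each recursion level merges n = 606071 elements
Total = 606071 * 20 = 12121420
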